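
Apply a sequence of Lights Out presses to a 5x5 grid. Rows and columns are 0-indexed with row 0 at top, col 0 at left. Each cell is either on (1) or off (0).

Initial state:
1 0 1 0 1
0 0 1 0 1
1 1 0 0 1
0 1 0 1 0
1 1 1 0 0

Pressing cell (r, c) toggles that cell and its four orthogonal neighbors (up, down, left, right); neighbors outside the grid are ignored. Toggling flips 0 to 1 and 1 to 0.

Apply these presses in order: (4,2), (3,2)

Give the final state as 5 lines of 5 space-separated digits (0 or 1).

After press 1 at (4,2):
1 0 1 0 1
0 0 1 0 1
1 1 0 0 1
0 1 1 1 0
1 0 0 1 0

After press 2 at (3,2):
1 0 1 0 1
0 0 1 0 1
1 1 1 0 1
0 0 0 0 0
1 0 1 1 0

Answer: 1 0 1 0 1
0 0 1 0 1
1 1 1 0 1
0 0 0 0 0
1 0 1 1 0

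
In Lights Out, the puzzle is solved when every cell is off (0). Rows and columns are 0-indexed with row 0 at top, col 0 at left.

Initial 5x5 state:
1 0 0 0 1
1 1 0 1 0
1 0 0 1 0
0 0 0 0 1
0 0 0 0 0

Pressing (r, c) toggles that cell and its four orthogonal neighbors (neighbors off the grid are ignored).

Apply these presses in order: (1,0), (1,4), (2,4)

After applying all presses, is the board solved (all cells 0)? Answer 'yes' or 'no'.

After press 1 at (1,0):
0 0 0 0 1
0 0 0 1 0
0 0 0 1 0
0 0 0 0 1
0 0 0 0 0

After press 2 at (1,4):
0 0 0 0 0
0 0 0 0 1
0 0 0 1 1
0 0 0 0 1
0 0 0 0 0

After press 3 at (2,4):
0 0 0 0 0
0 0 0 0 0
0 0 0 0 0
0 0 0 0 0
0 0 0 0 0

Lights still on: 0

Answer: yes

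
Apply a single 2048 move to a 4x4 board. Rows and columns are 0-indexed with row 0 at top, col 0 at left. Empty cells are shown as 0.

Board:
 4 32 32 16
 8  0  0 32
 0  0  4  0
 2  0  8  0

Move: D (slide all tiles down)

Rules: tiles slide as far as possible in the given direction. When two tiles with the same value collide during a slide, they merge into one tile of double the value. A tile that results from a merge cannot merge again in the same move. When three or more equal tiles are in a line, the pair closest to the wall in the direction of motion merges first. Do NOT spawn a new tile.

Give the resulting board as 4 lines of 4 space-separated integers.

Answer:  0  0  0  0
 4  0 32  0
 8  0  4 16
 2 32  8 32

Derivation:
Slide down:
col 0: [4, 8, 0, 2] -> [0, 4, 8, 2]
col 1: [32, 0, 0, 0] -> [0, 0, 0, 32]
col 2: [32, 0, 4, 8] -> [0, 32, 4, 8]
col 3: [16, 32, 0, 0] -> [0, 0, 16, 32]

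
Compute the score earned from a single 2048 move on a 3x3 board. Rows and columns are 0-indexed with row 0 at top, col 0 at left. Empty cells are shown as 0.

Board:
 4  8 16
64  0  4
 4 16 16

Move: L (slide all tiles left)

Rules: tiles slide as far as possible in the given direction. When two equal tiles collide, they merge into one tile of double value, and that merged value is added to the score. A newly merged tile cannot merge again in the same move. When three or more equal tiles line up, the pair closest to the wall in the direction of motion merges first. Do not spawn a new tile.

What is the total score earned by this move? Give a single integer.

Answer: 32

Derivation:
Slide left:
row 0: [4, 8, 16] -> [4, 8, 16]  score +0 (running 0)
row 1: [64, 0, 4] -> [64, 4, 0]  score +0 (running 0)
row 2: [4, 16, 16] -> [4, 32, 0]  score +32 (running 32)
Board after move:
 4  8 16
64  4  0
 4 32  0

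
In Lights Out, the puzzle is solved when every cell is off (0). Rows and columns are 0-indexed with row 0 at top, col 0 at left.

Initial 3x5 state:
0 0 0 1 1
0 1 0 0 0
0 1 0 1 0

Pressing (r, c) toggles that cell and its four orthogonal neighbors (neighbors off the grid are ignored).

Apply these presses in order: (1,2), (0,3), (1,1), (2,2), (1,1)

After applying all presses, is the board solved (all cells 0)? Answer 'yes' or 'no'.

After press 1 at (1,2):
0 0 1 1 1
0 0 1 1 0
0 1 1 1 0

After press 2 at (0,3):
0 0 0 0 0
0 0 1 0 0
0 1 1 1 0

After press 3 at (1,1):
0 1 0 0 0
1 1 0 0 0
0 0 1 1 0

After press 4 at (2,2):
0 1 0 0 0
1 1 1 0 0
0 1 0 0 0

After press 5 at (1,1):
0 0 0 0 0
0 0 0 0 0
0 0 0 0 0

Lights still on: 0

Answer: yes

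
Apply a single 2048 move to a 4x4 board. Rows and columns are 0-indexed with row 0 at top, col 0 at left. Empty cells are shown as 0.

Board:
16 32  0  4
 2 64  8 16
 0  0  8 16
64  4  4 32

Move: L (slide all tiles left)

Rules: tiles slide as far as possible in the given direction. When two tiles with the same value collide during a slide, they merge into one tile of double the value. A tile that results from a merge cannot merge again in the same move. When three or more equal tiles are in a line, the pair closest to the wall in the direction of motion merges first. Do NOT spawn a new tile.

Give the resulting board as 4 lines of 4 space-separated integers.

Slide left:
row 0: [16, 32, 0, 4] -> [16, 32, 4, 0]
row 1: [2, 64, 8, 16] -> [2, 64, 8, 16]
row 2: [0, 0, 8, 16] -> [8, 16, 0, 0]
row 3: [64, 4, 4, 32] -> [64, 8, 32, 0]

Answer: 16 32  4  0
 2 64  8 16
 8 16  0  0
64  8 32  0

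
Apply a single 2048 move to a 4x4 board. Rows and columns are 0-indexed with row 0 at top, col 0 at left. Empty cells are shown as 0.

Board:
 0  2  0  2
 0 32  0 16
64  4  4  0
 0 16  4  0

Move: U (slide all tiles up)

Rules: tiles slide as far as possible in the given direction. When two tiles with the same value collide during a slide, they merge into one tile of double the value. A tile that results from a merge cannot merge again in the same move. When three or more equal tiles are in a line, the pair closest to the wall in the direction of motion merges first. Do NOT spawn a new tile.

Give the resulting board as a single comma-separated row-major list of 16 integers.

Answer: 64, 2, 8, 2, 0, 32, 0, 16, 0, 4, 0, 0, 0, 16, 0, 0

Derivation:
Slide up:
col 0: [0, 0, 64, 0] -> [64, 0, 0, 0]
col 1: [2, 32, 4, 16] -> [2, 32, 4, 16]
col 2: [0, 0, 4, 4] -> [8, 0, 0, 0]
col 3: [2, 16, 0, 0] -> [2, 16, 0, 0]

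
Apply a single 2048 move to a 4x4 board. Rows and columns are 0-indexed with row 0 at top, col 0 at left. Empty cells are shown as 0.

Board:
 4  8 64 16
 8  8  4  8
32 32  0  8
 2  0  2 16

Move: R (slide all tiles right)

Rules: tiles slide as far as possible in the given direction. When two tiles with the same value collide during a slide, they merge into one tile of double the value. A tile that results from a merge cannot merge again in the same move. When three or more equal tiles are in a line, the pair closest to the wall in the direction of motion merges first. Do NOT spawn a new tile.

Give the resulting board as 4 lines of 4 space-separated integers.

Slide right:
row 0: [4, 8, 64, 16] -> [4, 8, 64, 16]
row 1: [8, 8, 4, 8] -> [0, 16, 4, 8]
row 2: [32, 32, 0, 8] -> [0, 0, 64, 8]
row 3: [2, 0, 2, 16] -> [0, 0, 4, 16]

Answer:  4  8 64 16
 0 16  4  8
 0  0 64  8
 0  0  4 16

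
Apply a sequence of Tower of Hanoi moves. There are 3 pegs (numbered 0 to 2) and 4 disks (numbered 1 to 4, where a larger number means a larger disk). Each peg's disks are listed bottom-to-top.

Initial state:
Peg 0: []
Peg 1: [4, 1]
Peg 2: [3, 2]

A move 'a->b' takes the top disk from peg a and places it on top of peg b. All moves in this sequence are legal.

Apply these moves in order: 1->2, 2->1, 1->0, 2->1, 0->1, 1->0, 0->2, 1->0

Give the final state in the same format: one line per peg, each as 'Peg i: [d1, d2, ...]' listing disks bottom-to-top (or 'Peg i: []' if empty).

Answer: Peg 0: [2]
Peg 1: [4]
Peg 2: [3, 1]

Derivation:
After move 1 (1->2):
Peg 0: []
Peg 1: [4]
Peg 2: [3, 2, 1]

After move 2 (2->1):
Peg 0: []
Peg 1: [4, 1]
Peg 2: [3, 2]

After move 3 (1->0):
Peg 0: [1]
Peg 1: [4]
Peg 2: [3, 2]

After move 4 (2->1):
Peg 0: [1]
Peg 1: [4, 2]
Peg 2: [3]

After move 5 (0->1):
Peg 0: []
Peg 1: [4, 2, 1]
Peg 2: [3]

After move 6 (1->0):
Peg 0: [1]
Peg 1: [4, 2]
Peg 2: [3]

After move 7 (0->2):
Peg 0: []
Peg 1: [4, 2]
Peg 2: [3, 1]

After move 8 (1->0):
Peg 0: [2]
Peg 1: [4]
Peg 2: [3, 1]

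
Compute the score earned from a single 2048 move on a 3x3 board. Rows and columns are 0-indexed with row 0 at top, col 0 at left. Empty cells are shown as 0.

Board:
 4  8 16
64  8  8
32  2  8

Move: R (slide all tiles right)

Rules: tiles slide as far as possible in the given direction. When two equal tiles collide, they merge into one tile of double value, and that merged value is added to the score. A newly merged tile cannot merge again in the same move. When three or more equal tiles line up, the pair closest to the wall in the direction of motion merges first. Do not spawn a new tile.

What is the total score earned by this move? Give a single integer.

Answer: 16

Derivation:
Slide right:
row 0: [4, 8, 16] -> [4, 8, 16]  score +0 (running 0)
row 1: [64, 8, 8] -> [0, 64, 16]  score +16 (running 16)
row 2: [32, 2, 8] -> [32, 2, 8]  score +0 (running 16)
Board after move:
 4  8 16
 0 64 16
32  2  8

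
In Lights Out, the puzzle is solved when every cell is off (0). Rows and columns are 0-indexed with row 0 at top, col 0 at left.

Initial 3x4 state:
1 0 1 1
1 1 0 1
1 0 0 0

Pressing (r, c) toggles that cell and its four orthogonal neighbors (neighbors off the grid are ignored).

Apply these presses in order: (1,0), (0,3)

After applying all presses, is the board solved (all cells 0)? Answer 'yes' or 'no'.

Answer: yes

Derivation:
After press 1 at (1,0):
0 0 1 1
0 0 0 1
0 0 0 0

After press 2 at (0,3):
0 0 0 0
0 0 0 0
0 0 0 0

Lights still on: 0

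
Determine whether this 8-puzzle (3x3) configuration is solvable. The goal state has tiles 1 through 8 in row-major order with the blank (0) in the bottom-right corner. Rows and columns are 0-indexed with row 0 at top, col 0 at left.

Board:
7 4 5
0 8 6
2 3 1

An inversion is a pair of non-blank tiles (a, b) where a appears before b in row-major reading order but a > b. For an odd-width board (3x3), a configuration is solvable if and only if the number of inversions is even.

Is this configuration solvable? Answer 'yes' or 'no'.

Inversions (pairs i<j in row-major order where tile[i] > tile[j] > 0): 21
21 is odd, so the puzzle is not solvable.

Answer: no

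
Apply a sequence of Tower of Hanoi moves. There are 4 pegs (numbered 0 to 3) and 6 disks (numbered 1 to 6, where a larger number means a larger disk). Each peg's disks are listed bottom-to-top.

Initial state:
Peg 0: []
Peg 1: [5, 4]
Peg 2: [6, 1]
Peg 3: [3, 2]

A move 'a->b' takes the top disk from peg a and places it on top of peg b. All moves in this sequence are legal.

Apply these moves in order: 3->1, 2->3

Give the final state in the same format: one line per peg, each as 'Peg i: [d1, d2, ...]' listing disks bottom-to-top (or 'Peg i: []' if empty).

Answer: Peg 0: []
Peg 1: [5, 4, 2]
Peg 2: [6]
Peg 3: [3, 1]

Derivation:
After move 1 (3->1):
Peg 0: []
Peg 1: [5, 4, 2]
Peg 2: [6, 1]
Peg 3: [3]

After move 2 (2->3):
Peg 0: []
Peg 1: [5, 4, 2]
Peg 2: [6]
Peg 3: [3, 1]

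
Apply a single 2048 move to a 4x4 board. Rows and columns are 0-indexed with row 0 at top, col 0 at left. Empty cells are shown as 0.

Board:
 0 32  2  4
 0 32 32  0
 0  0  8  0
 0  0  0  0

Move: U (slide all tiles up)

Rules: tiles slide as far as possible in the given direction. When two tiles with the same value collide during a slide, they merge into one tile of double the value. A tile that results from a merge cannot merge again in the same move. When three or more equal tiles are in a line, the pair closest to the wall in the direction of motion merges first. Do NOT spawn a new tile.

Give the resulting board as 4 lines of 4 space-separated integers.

Answer:  0 64  2  4
 0  0 32  0
 0  0  8  0
 0  0  0  0

Derivation:
Slide up:
col 0: [0, 0, 0, 0] -> [0, 0, 0, 0]
col 1: [32, 32, 0, 0] -> [64, 0, 0, 0]
col 2: [2, 32, 8, 0] -> [2, 32, 8, 0]
col 3: [4, 0, 0, 0] -> [4, 0, 0, 0]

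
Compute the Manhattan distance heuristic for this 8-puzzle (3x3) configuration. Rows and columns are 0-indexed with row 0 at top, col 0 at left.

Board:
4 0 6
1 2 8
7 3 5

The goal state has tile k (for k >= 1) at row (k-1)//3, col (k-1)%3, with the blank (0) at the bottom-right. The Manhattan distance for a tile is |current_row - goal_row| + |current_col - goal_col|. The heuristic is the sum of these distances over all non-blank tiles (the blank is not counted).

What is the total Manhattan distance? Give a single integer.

Tile 4: (0,0)->(1,0) = 1
Tile 6: (0,2)->(1,2) = 1
Tile 1: (1,0)->(0,0) = 1
Tile 2: (1,1)->(0,1) = 1
Tile 8: (1,2)->(2,1) = 2
Tile 7: (2,0)->(2,0) = 0
Tile 3: (2,1)->(0,2) = 3
Tile 5: (2,2)->(1,1) = 2
Sum: 1 + 1 + 1 + 1 + 2 + 0 + 3 + 2 = 11

Answer: 11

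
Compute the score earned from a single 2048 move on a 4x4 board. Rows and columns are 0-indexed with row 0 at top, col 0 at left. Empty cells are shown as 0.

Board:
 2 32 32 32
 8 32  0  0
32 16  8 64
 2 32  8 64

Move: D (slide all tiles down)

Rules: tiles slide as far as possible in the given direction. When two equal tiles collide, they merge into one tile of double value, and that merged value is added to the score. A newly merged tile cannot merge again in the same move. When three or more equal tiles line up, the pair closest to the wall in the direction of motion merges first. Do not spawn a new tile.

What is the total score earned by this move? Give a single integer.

Slide down:
col 0: [2, 8, 32, 2] -> [2, 8, 32, 2]  score +0 (running 0)
col 1: [32, 32, 16, 32] -> [0, 64, 16, 32]  score +64 (running 64)
col 2: [32, 0, 8, 8] -> [0, 0, 32, 16]  score +16 (running 80)
col 3: [32, 0, 64, 64] -> [0, 0, 32, 128]  score +128 (running 208)
Board after move:
  2   0   0   0
  8  64   0   0
 32  16  32  32
  2  32  16 128

Answer: 208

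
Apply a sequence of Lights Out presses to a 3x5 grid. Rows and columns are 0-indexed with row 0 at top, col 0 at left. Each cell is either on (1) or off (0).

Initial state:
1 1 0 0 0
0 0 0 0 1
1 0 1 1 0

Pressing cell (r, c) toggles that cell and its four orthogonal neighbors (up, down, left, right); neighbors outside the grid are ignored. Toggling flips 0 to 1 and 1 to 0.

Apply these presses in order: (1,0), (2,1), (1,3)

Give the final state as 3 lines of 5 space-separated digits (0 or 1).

Answer: 0 1 0 1 0
1 0 1 1 0
1 1 0 0 0

Derivation:
After press 1 at (1,0):
0 1 0 0 0
1 1 0 0 1
0 0 1 1 0

After press 2 at (2,1):
0 1 0 0 0
1 0 0 0 1
1 1 0 1 0

After press 3 at (1,3):
0 1 0 1 0
1 0 1 1 0
1 1 0 0 0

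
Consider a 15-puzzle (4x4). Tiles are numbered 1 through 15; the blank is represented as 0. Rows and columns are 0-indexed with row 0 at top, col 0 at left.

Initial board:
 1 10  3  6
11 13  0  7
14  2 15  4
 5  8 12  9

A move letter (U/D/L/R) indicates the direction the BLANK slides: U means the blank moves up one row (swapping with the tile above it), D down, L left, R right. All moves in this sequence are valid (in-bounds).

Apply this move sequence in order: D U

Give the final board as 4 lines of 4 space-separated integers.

Answer:  1 10  3  6
11 13  0  7
14  2 15  4
 5  8 12  9

Derivation:
After move 1 (D):
 1 10  3  6
11 13 15  7
14  2  0  4
 5  8 12  9

After move 2 (U):
 1 10  3  6
11 13  0  7
14  2 15  4
 5  8 12  9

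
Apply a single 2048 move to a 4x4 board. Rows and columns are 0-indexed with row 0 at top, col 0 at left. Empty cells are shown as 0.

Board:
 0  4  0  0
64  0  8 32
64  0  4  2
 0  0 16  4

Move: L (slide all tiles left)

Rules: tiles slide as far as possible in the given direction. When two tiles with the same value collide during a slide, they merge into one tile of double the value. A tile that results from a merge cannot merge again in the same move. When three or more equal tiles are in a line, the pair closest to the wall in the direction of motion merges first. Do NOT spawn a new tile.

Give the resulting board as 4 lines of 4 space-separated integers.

Slide left:
row 0: [0, 4, 0, 0] -> [4, 0, 0, 0]
row 1: [64, 0, 8, 32] -> [64, 8, 32, 0]
row 2: [64, 0, 4, 2] -> [64, 4, 2, 0]
row 3: [0, 0, 16, 4] -> [16, 4, 0, 0]

Answer:  4  0  0  0
64  8 32  0
64  4  2  0
16  4  0  0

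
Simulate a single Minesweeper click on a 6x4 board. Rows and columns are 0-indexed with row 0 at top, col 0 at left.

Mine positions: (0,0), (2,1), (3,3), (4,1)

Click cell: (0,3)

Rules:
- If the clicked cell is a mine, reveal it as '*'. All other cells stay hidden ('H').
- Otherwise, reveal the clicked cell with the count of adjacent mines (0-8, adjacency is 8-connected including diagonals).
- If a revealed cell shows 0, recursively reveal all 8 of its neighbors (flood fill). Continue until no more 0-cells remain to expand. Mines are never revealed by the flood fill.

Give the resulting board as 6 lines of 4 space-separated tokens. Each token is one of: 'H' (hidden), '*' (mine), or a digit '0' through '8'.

H 1 0 0
H 2 1 0
H H 2 1
H H H H
H H H H
H H H H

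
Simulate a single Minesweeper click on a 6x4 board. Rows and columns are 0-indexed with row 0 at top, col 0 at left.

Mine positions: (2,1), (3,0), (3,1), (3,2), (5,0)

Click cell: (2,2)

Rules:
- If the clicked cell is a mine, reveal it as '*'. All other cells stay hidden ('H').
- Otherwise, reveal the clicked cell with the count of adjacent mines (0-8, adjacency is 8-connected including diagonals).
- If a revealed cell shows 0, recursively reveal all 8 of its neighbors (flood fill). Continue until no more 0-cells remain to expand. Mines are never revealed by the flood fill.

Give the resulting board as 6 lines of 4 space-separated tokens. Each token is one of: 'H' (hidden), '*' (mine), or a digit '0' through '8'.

H H H H
H H H H
H H 3 H
H H H H
H H H H
H H H H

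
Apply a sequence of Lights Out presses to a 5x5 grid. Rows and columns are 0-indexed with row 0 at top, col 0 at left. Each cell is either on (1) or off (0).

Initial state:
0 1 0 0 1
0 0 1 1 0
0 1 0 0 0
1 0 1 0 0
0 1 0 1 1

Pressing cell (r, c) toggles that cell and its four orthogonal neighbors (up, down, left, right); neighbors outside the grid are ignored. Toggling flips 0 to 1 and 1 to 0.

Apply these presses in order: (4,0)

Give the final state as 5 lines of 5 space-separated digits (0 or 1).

Answer: 0 1 0 0 1
0 0 1 1 0
0 1 0 0 0
0 0 1 0 0
1 0 0 1 1

Derivation:
After press 1 at (4,0):
0 1 0 0 1
0 0 1 1 0
0 1 0 0 0
0 0 1 0 0
1 0 0 1 1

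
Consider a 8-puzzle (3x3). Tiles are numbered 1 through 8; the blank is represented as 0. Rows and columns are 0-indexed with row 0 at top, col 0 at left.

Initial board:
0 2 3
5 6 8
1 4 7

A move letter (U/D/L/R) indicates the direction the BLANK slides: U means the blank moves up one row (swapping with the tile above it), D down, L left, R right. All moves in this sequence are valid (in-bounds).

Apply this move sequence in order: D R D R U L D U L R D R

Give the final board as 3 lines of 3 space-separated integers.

Answer: 5 2 3
6 7 4
1 8 0

Derivation:
After move 1 (D):
5 2 3
0 6 8
1 4 7

After move 2 (R):
5 2 3
6 0 8
1 4 7

After move 3 (D):
5 2 3
6 4 8
1 0 7

After move 4 (R):
5 2 3
6 4 8
1 7 0

After move 5 (U):
5 2 3
6 4 0
1 7 8

After move 6 (L):
5 2 3
6 0 4
1 7 8

After move 7 (D):
5 2 3
6 7 4
1 0 8

After move 8 (U):
5 2 3
6 0 4
1 7 8

After move 9 (L):
5 2 3
0 6 4
1 7 8

After move 10 (R):
5 2 3
6 0 4
1 7 8

After move 11 (D):
5 2 3
6 7 4
1 0 8

After move 12 (R):
5 2 3
6 7 4
1 8 0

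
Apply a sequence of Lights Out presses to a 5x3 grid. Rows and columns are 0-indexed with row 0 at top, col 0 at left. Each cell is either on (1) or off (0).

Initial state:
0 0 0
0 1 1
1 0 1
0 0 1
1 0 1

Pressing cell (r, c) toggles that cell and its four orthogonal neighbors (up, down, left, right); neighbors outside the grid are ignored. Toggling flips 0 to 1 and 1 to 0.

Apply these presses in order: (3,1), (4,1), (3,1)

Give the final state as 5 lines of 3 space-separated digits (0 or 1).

After press 1 at (3,1):
0 0 0
0 1 1
1 1 1
1 1 0
1 1 1

After press 2 at (4,1):
0 0 0
0 1 1
1 1 1
1 0 0
0 0 0

After press 3 at (3,1):
0 0 0
0 1 1
1 0 1
0 1 1
0 1 0

Answer: 0 0 0
0 1 1
1 0 1
0 1 1
0 1 0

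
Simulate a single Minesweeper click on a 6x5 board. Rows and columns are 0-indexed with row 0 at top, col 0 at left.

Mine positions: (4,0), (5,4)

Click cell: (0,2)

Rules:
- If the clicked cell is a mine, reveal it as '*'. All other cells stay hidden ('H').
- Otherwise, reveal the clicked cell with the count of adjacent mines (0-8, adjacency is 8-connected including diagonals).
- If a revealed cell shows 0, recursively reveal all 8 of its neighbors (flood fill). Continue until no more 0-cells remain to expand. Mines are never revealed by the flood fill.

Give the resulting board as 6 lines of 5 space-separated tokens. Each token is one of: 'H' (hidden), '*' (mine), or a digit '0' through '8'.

0 0 0 0 0
0 0 0 0 0
0 0 0 0 0
1 1 0 0 0
H 1 0 1 1
H 1 0 1 H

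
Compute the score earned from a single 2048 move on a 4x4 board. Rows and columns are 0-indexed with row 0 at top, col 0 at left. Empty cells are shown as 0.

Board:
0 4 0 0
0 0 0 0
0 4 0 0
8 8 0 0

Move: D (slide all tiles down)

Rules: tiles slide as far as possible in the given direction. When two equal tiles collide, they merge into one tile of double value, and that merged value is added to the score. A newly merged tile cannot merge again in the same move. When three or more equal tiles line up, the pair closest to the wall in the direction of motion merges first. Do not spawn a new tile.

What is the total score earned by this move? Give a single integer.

Answer: 8

Derivation:
Slide down:
col 0: [0, 0, 0, 8] -> [0, 0, 0, 8]  score +0 (running 0)
col 1: [4, 0, 4, 8] -> [0, 0, 8, 8]  score +8 (running 8)
col 2: [0, 0, 0, 0] -> [0, 0, 0, 0]  score +0 (running 8)
col 3: [0, 0, 0, 0] -> [0, 0, 0, 0]  score +0 (running 8)
Board after move:
0 0 0 0
0 0 0 0
0 8 0 0
8 8 0 0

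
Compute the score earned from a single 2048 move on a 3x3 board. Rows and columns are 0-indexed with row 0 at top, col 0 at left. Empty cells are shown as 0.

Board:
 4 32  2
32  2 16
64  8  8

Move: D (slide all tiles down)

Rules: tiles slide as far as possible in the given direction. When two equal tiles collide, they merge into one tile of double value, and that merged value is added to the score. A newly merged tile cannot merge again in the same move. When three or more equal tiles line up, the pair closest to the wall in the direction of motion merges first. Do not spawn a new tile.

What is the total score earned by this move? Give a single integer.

Answer: 0

Derivation:
Slide down:
col 0: [4, 32, 64] -> [4, 32, 64]  score +0 (running 0)
col 1: [32, 2, 8] -> [32, 2, 8]  score +0 (running 0)
col 2: [2, 16, 8] -> [2, 16, 8]  score +0 (running 0)
Board after move:
 4 32  2
32  2 16
64  8  8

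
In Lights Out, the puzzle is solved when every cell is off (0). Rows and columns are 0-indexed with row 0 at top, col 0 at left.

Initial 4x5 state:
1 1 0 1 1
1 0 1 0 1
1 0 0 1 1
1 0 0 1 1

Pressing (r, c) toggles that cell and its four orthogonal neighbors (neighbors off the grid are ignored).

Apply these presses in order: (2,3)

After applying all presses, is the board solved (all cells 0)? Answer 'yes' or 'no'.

Answer: no

Derivation:
After press 1 at (2,3):
1 1 0 1 1
1 0 1 1 1
1 0 1 0 0
1 0 0 0 1

Lights still on: 12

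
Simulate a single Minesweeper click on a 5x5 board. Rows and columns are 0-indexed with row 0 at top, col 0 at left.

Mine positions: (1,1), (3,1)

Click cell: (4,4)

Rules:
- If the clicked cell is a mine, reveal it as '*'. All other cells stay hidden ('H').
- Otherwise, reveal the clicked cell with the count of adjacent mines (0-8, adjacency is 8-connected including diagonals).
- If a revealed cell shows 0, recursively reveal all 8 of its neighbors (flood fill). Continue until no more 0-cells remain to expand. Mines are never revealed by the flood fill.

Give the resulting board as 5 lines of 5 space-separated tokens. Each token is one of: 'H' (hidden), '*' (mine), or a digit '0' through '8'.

H H 1 0 0
H H 1 0 0
H H 2 0 0
H H 1 0 0
H H 1 0 0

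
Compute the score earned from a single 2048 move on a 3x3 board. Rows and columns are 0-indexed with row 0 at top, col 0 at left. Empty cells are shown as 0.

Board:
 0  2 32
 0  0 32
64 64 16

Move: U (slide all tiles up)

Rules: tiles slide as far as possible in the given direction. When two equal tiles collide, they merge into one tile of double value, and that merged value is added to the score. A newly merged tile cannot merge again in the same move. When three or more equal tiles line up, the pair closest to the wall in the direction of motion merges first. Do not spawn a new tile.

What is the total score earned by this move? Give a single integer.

Slide up:
col 0: [0, 0, 64] -> [64, 0, 0]  score +0 (running 0)
col 1: [2, 0, 64] -> [2, 64, 0]  score +0 (running 0)
col 2: [32, 32, 16] -> [64, 16, 0]  score +64 (running 64)
Board after move:
64  2 64
 0 64 16
 0  0  0

Answer: 64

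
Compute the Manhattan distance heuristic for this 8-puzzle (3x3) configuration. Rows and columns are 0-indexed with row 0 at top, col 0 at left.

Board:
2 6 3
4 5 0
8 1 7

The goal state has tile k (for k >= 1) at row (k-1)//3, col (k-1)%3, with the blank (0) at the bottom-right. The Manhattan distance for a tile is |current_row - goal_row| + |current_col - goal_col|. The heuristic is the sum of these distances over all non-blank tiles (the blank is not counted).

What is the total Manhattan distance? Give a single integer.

Tile 2: at (0,0), goal (0,1), distance |0-0|+|0-1| = 1
Tile 6: at (0,1), goal (1,2), distance |0-1|+|1-2| = 2
Tile 3: at (0,2), goal (0,2), distance |0-0|+|2-2| = 0
Tile 4: at (1,0), goal (1,0), distance |1-1|+|0-0| = 0
Tile 5: at (1,1), goal (1,1), distance |1-1|+|1-1| = 0
Tile 8: at (2,0), goal (2,1), distance |2-2|+|0-1| = 1
Tile 1: at (2,1), goal (0,0), distance |2-0|+|1-0| = 3
Tile 7: at (2,2), goal (2,0), distance |2-2|+|2-0| = 2
Sum: 1 + 2 + 0 + 0 + 0 + 1 + 3 + 2 = 9

Answer: 9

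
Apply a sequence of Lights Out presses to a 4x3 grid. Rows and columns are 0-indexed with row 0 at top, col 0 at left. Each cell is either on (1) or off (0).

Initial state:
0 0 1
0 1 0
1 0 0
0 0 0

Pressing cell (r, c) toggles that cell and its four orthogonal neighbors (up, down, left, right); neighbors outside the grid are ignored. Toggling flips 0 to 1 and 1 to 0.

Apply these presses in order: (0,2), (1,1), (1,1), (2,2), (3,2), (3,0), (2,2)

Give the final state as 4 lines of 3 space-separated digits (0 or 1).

Answer: 0 1 0
0 1 1
0 0 1
1 0 1

Derivation:
After press 1 at (0,2):
0 1 0
0 1 1
1 0 0
0 0 0

After press 2 at (1,1):
0 0 0
1 0 0
1 1 0
0 0 0

After press 3 at (1,1):
0 1 0
0 1 1
1 0 0
0 0 0

After press 4 at (2,2):
0 1 0
0 1 0
1 1 1
0 0 1

After press 5 at (3,2):
0 1 0
0 1 0
1 1 0
0 1 0

After press 6 at (3,0):
0 1 0
0 1 0
0 1 0
1 0 0

After press 7 at (2,2):
0 1 0
0 1 1
0 0 1
1 0 1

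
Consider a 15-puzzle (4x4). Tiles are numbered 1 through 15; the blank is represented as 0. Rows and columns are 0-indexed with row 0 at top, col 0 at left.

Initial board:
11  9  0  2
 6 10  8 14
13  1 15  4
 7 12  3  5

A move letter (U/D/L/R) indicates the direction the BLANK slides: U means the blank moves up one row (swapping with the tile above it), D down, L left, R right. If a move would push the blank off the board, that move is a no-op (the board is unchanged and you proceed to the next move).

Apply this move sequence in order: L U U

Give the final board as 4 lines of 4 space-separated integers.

After move 1 (L):
11  0  9  2
 6 10  8 14
13  1 15  4
 7 12  3  5

After move 2 (U):
11  0  9  2
 6 10  8 14
13  1 15  4
 7 12  3  5

After move 3 (U):
11  0  9  2
 6 10  8 14
13  1 15  4
 7 12  3  5

Answer: 11  0  9  2
 6 10  8 14
13  1 15  4
 7 12  3  5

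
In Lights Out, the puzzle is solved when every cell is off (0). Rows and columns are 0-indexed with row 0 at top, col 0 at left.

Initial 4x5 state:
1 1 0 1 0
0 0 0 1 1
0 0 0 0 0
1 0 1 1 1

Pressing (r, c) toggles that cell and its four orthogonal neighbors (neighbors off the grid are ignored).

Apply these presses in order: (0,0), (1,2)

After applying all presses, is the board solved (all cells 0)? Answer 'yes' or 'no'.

Answer: no

Derivation:
After press 1 at (0,0):
0 0 0 1 0
1 0 0 1 1
0 0 0 0 0
1 0 1 1 1

After press 2 at (1,2):
0 0 1 1 0
1 1 1 0 1
0 0 1 0 0
1 0 1 1 1

Lights still on: 11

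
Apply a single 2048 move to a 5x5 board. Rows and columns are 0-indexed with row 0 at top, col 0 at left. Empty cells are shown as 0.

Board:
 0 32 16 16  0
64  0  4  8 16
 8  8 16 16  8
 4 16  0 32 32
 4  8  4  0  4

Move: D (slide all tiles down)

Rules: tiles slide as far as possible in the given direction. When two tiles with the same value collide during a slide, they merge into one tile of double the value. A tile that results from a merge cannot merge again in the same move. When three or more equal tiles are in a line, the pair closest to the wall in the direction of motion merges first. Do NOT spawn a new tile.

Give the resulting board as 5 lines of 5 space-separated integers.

Answer:  0  0  0  0  0
 0 32 16 16 16
64  8  4  8  8
 8 16 16 16 32
 8  8  4 32  4

Derivation:
Slide down:
col 0: [0, 64, 8, 4, 4] -> [0, 0, 64, 8, 8]
col 1: [32, 0, 8, 16, 8] -> [0, 32, 8, 16, 8]
col 2: [16, 4, 16, 0, 4] -> [0, 16, 4, 16, 4]
col 3: [16, 8, 16, 32, 0] -> [0, 16, 8, 16, 32]
col 4: [0, 16, 8, 32, 4] -> [0, 16, 8, 32, 4]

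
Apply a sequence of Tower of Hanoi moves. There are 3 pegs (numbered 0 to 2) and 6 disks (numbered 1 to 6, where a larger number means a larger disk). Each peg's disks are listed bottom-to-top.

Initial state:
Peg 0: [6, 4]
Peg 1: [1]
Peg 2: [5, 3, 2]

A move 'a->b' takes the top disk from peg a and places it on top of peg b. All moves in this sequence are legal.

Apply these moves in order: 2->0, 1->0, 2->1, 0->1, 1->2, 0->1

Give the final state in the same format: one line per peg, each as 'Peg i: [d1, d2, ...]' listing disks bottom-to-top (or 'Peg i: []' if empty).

Answer: Peg 0: [6, 4]
Peg 1: [3, 2]
Peg 2: [5, 1]

Derivation:
After move 1 (2->0):
Peg 0: [6, 4, 2]
Peg 1: [1]
Peg 2: [5, 3]

After move 2 (1->0):
Peg 0: [6, 4, 2, 1]
Peg 1: []
Peg 2: [5, 3]

After move 3 (2->1):
Peg 0: [6, 4, 2, 1]
Peg 1: [3]
Peg 2: [5]

After move 4 (0->1):
Peg 0: [6, 4, 2]
Peg 1: [3, 1]
Peg 2: [5]

After move 5 (1->2):
Peg 0: [6, 4, 2]
Peg 1: [3]
Peg 2: [5, 1]

After move 6 (0->1):
Peg 0: [6, 4]
Peg 1: [3, 2]
Peg 2: [5, 1]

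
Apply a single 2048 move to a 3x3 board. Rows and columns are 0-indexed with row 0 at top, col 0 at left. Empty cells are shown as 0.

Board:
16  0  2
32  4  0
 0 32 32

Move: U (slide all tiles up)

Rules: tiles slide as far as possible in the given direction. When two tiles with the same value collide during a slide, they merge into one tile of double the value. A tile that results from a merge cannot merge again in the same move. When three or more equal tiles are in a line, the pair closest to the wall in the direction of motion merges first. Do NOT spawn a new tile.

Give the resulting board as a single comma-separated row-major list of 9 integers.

Answer: 16, 4, 2, 32, 32, 32, 0, 0, 0

Derivation:
Slide up:
col 0: [16, 32, 0] -> [16, 32, 0]
col 1: [0, 4, 32] -> [4, 32, 0]
col 2: [2, 0, 32] -> [2, 32, 0]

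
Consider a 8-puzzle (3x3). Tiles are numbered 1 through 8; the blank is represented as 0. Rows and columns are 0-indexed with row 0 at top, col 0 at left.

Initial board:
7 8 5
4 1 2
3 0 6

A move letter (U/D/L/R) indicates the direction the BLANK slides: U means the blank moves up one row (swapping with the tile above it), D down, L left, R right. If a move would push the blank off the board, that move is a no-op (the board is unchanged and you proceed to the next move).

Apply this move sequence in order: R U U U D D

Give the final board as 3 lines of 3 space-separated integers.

After move 1 (R):
7 8 5
4 1 2
3 6 0

After move 2 (U):
7 8 5
4 1 0
3 6 2

After move 3 (U):
7 8 0
4 1 5
3 6 2

After move 4 (U):
7 8 0
4 1 5
3 6 2

After move 5 (D):
7 8 5
4 1 0
3 6 2

After move 6 (D):
7 8 5
4 1 2
3 6 0

Answer: 7 8 5
4 1 2
3 6 0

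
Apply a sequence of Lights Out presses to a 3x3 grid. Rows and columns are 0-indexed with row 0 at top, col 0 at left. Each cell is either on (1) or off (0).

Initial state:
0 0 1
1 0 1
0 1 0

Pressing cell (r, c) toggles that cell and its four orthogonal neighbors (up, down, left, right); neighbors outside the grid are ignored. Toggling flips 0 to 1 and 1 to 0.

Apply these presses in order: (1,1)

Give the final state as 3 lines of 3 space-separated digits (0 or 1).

After press 1 at (1,1):
0 1 1
0 1 0
0 0 0

Answer: 0 1 1
0 1 0
0 0 0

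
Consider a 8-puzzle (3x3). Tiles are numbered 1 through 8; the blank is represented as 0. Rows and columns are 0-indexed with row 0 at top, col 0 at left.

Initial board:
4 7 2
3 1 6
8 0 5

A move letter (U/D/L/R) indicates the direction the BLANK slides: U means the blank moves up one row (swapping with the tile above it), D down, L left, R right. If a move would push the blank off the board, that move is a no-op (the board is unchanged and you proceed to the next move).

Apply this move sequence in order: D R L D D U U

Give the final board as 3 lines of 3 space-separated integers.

After move 1 (D):
4 7 2
3 1 6
8 0 5

After move 2 (R):
4 7 2
3 1 6
8 5 0

After move 3 (L):
4 7 2
3 1 6
8 0 5

After move 4 (D):
4 7 2
3 1 6
8 0 5

After move 5 (D):
4 7 2
3 1 6
8 0 5

After move 6 (U):
4 7 2
3 0 6
8 1 5

After move 7 (U):
4 0 2
3 7 6
8 1 5

Answer: 4 0 2
3 7 6
8 1 5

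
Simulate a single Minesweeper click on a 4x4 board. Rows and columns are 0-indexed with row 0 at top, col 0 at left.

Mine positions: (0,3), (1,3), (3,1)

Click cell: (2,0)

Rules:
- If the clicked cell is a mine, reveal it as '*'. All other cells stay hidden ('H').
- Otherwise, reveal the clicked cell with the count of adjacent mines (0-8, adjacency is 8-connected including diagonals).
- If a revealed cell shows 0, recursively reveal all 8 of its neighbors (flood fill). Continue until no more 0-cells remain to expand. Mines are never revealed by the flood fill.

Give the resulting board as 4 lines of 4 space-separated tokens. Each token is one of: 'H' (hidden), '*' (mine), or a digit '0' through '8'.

H H H H
H H H H
1 H H H
H H H H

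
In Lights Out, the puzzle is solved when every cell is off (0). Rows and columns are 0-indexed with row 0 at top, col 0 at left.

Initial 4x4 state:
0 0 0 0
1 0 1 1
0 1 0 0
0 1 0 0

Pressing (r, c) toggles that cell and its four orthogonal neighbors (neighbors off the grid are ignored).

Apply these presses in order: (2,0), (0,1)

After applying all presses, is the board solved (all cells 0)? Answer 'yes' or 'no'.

Answer: no

Derivation:
After press 1 at (2,0):
0 0 0 0
0 0 1 1
1 0 0 0
1 1 0 0

After press 2 at (0,1):
1 1 1 0
0 1 1 1
1 0 0 0
1 1 0 0

Lights still on: 9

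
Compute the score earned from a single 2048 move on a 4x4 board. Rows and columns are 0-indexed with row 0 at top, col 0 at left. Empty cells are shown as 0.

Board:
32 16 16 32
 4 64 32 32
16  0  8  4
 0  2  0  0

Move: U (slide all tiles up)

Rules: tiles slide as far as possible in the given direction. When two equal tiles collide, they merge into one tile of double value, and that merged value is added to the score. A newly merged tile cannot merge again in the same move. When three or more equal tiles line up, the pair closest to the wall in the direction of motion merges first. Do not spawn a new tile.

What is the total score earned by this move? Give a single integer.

Slide up:
col 0: [32, 4, 16, 0] -> [32, 4, 16, 0]  score +0 (running 0)
col 1: [16, 64, 0, 2] -> [16, 64, 2, 0]  score +0 (running 0)
col 2: [16, 32, 8, 0] -> [16, 32, 8, 0]  score +0 (running 0)
col 3: [32, 32, 4, 0] -> [64, 4, 0, 0]  score +64 (running 64)
Board after move:
32 16 16 64
 4 64 32  4
16  2  8  0
 0  0  0  0

Answer: 64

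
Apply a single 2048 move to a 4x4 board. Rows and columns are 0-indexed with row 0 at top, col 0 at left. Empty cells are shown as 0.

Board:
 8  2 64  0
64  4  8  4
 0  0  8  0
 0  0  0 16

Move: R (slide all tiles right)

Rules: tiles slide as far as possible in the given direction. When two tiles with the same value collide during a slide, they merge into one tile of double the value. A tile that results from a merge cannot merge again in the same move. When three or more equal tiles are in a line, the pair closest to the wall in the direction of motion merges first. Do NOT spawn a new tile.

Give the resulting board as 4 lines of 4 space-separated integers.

Slide right:
row 0: [8, 2, 64, 0] -> [0, 8, 2, 64]
row 1: [64, 4, 8, 4] -> [64, 4, 8, 4]
row 2: [0, 0, 8, 0] -> [0, 0, 0, 8]
row 3: [0, 0, 0, 16] -> [0, 0, 0, 16]

Answer:  0  8  2 64
64  4  8  4
 0  0  0  8
 0  0  0 16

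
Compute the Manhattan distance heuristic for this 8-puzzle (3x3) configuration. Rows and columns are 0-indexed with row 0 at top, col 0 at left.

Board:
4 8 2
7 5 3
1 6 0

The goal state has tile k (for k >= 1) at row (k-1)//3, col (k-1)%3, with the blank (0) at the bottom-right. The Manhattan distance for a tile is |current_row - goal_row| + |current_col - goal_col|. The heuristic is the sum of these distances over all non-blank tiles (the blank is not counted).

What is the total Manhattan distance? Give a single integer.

Tile 4: at (0,0), goal (1,0), distance |0-1|+|0-0| = 1
Tile 8: at (0,1), goal (2,1), distance |0-2|+|1-1| = 2
Tile 2: at (0,2), goal (0,1), distance |0-0|+|2-1| = 1
Tile 7: at (1,0), goal (2,0), distance |1-2|+|0-0| = 1
Tile 5: at (1,1), goal (1,1), distance |1-1|+|1-1| = 0
Tile 3: at (1,2), goal (0,2), distance |1-0|+|2-2| = 1
Tile 1: at (2,0), goal (0,0), distance |2-0|+|0-0| = 2
Tile 6: at (2,1), goal (1,2), distance |2-1|+|1-2| = 2
Sum: 1 + 2 + 1 + 1 + 0 + 1 + 2 + 2 = 10

Answer: 10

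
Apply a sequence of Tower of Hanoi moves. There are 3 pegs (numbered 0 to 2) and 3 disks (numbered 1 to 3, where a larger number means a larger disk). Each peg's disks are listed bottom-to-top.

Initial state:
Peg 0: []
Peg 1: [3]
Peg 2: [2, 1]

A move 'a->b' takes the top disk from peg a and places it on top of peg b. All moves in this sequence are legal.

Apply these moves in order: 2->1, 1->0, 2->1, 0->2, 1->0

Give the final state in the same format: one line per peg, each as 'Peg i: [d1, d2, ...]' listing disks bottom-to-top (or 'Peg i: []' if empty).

Answer: Peg 0: [2]
Peg 1: [3]
Peg 2: [1]

Derivation:
After move 1 (2->1):
Peg 0: []
Peg 1: [3, 1]
Peg 2: [2]

After move 2 (1->0):
Peg 0: [1]
Peg 1: [3]
Peg 2: [2]

After move 3 (2->1):
Peg 0: [1]
Peg 1: [3, 2]
Peg 2: []

After move 4 (0->2):
Peg 0: []
Peg 1: [3, 2]
Peg 2: [1]

After move 5 (1->0):
Peg 0: [2]
Peg 1: [3]
Peg 2: [1]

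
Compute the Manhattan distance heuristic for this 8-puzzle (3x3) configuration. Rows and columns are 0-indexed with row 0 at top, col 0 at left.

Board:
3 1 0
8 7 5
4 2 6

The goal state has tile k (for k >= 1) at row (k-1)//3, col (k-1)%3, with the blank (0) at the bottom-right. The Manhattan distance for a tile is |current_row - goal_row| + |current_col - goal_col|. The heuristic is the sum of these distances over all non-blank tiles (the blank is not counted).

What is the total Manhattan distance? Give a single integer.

Tile 3: (0,0)->(0,2) = 2
Tile 1: (0,1)->(0,0) = 1
Tile 8: (1,0)->(2,1) = 2
Tile 7: (1,1)->(2,0) = 2
Tile 5: (1,2)->(1,1) = 1
Tile 4: (2,0)->(1,0) = 1
Tile 2: (2,1)->(0,1) = 2
Tile 6: (2,2)->(1,2) = 1
Sum: 2 + 1 + 2 + 2 + 1 + 1 + 2 + 1 = 12

Answer: 12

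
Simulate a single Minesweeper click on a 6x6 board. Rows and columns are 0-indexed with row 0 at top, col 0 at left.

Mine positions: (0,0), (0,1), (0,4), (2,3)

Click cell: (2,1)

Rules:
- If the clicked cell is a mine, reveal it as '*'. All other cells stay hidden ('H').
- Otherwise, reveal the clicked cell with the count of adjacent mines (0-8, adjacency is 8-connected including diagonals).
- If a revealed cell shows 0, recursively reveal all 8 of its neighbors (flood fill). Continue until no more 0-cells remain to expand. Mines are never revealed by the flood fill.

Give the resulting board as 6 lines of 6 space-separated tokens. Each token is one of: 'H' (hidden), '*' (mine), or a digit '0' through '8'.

H H H H H H
2 2 2 H 2 1
0 0 1 H 1 0
0 0 1 1 1 0
0 0 0 0 0 0
0 0 0 0 0 0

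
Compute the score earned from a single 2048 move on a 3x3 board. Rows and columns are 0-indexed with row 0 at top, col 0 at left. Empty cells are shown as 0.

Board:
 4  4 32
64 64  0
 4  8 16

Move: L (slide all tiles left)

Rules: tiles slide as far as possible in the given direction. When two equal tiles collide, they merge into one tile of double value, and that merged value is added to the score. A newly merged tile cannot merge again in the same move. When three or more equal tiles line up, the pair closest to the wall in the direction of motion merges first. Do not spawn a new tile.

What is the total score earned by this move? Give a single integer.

Slide left:
row 0: [4, 4, 32] -> [8, 32, 0]  score +8 (running 8)
row 1: [64, 64, 0] -> [128, 0, 0]  score +128 (running 136)
row 2: [4, 8, 16] -> [4, 8, 16]  score +0 (running 136)
Board after move:
  8  32   0
128   0   0
  4   8  16

Answer: 136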